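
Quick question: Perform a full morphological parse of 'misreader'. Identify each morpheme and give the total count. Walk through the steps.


Step 1: Identify prefix: 'mis' (meaning: wrongly)
Step 2: Identify root: 'read'
Step 3: Identify suffix(es): 'er'
Decomposition: mis- (prefix: wrongly) + read (root) + -er (suffix: one who)
Total morphemes: 3

3 morphemes (mis- (prefix: wrongly) + read (root) + -er (suffix: one who))


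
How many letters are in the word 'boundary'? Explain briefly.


Spell out 'boundary' and number each letter: b(1), o(2), u(3), n(4), d(5), a(6), r(7), y(8). Total: 8 letters.

8


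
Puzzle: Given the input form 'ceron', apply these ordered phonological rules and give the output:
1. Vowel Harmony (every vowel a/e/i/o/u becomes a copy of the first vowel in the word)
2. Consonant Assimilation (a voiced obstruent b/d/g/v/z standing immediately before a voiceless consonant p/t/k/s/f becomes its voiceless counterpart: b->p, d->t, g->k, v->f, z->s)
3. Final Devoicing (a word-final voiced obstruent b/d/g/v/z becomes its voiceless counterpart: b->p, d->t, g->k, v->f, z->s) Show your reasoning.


Starting form: 'ceron'
Rule 1: Vowel Harmony: all vowels become 'e' (matching first vowel). 'ceron' -> 'ceren'
Rule 2: Consonant Assimilation: no voiced obstruent (b/d/g/v/z) stands immediately before a voiceless consonant (p/t/k/s/f). No change.
Rule 3: Final Devoicing: final consonant 'n' is not one of the voiced obstruents b/d/g/v/z. No change.
Final form: 'ceren'

ceren


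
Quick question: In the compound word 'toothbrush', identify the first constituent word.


Split 'toothbrush' into 'tooth' + 'brush'. The first part is 'tooth'.

tooth


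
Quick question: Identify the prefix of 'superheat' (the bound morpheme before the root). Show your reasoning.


The word 'superheat' = 'super' (prefix) + 'heat' (root). The prefix is 'super'.

super


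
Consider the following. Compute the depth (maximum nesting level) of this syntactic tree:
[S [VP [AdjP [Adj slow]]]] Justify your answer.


Count bracket nesting levels:
'[' at pos 0: depth = 1
'[' at pos 3: depth = 2
'[' at pos 7: depth = 3
'[' at pos 13: depth = 4
Maximum depth reached: 4

4


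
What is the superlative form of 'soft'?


Apply superlative formation (add -est): 'soft' -> 'softest'.

softest


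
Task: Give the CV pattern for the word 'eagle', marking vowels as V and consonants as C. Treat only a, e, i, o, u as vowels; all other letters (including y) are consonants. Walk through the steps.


Letter mapping: e = V, a = V, g = C, l = C, e = V.

VVCCV


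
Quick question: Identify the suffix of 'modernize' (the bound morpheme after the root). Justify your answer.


The word 'modernize' = 'modern' (root) + '-ize' (suffix). The suffix is '-ize'.

ize


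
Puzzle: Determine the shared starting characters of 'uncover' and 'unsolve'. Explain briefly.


Compare from the start: 2 characters match: 'un'. Mismatch at position 3: 'c' vs 's'.

un


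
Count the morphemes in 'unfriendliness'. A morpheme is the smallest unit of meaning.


Decomposition: un- (prefix) + friend (root) + -ly (suffix) + -ness (suffix) = 4 morpheme(s)

4 morphemes


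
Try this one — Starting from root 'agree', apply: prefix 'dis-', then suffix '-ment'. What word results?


Step 1: Add prefix 'dis-' to 'agree' = 'disagree'
Step 2: Add suffix '-ment' to 'disagree' = 'disagreement'

disagreement


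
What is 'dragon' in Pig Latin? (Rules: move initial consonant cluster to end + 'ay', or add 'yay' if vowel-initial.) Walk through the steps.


'dragon': move consonant cluster 'dr' to end and add 'ay': 'agondray'.

agondray


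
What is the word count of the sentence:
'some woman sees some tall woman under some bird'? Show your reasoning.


Split into words: some | woman | sees | some | tall | woman | under | some | bird = 9 words.

9


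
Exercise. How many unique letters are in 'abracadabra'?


Unique letters in 'abracadabra': {a, b, c, d, r} = 5 distinct letters.

5


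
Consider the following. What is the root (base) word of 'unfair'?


Remove prefix 'un' from 'unfair' to get root 'fair'.

fair


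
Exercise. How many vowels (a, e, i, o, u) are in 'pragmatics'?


Vowels in 'pragmatics': a, a, i = 3 vowels.

3


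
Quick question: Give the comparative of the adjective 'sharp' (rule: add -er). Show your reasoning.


Apply comparative formation (add -er): 'sharp' -> 'sharper'.

sharper


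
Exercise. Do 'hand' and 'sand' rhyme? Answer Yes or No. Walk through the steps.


Rime (stressed vowel + following sounds) of 'hand': -and = /ænd/
Rime of 'sand': -and = /ænd/
/ænd/ and /ænd/ are the same ending sound, so the words rhyme.

Yes


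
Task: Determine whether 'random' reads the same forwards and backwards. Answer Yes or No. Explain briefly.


Forward: 'random'
Reversed: 'modnar'
They differ.

No


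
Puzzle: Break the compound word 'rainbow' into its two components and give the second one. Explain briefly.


Split 'rainbow' into 'rain' + 'bow'. The second part is 'bow'.

bow


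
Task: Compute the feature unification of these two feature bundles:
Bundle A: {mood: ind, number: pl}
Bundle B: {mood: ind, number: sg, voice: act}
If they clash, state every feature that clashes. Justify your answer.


Compare features:
mood: A=ind vs B=ind -> unified: ind
number: A=pl vs B=sg -> CLASH
voice: A=_ vs B=act -> unified: act
Clash detected on feature 'number' (pl vs sg); unification fails.

CLASH on 'number' (pl vs sg)


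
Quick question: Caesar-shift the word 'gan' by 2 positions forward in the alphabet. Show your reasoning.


Shift each letter by 2: g -> i, a -> c, n -> p. Result: 'icp'.

icp


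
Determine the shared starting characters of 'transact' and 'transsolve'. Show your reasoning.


Compare from the start: 5 characters match: 'trans'. Mismatch at position 6: 'a' vs 's'.

trans


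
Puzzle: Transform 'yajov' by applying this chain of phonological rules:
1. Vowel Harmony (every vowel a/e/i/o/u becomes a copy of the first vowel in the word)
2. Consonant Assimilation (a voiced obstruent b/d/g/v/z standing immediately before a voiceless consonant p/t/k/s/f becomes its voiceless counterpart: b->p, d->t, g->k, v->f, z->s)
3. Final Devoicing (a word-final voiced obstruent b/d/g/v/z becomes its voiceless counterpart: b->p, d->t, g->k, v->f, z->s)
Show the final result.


Starting form: 'yajov'
Rule 1: Vowel Harmony: all vowels become 'a' (matching first vowel). 'yajov' -> 'yajav'
Rule 2: Consonant Assimilation: no voiced obstruent (b/d/g/v/z) stands immediately before a voiceless consonant (p/t/k/s/f). No change.
Rule 3: Final Devoicing: word-final voiced obstruent 'v' becomes voiceless 'f'. 'yajav' -> 'yajaf'
Final form: 'yajaf'

yajaf


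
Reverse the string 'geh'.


Reverse 'geh' character by character: 'heg'.

heg


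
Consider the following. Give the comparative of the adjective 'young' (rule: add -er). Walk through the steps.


Apply comparative formation (add -er): 'young' -> 'younger'.

younger


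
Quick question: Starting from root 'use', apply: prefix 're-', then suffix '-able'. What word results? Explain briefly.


Step 1: Add prefix 're-' to 'use' = 'reuse'
Step 2: Add suffix '-able' to 'reuse' = 'reusable'

reusable


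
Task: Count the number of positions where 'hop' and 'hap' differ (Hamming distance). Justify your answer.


Alignment:
Position 1: 'h' vs 'h' = match
Position 2: 'o' vs 'a' = DIFFER
Position 3: 'p' vs 'p' = match
Total differences: 1

1


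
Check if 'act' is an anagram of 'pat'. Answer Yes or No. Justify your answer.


Sorted letters of 'act': 'act'
Sorted letters of 'pat': 'apt'
They do not match.

No


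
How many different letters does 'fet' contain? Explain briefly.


Unique letters in 'fet': {e, f, t} = 3 distinct letters.

3


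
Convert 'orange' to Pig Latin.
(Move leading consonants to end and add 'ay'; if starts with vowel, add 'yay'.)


'orange' starts with a vowel, so add 'yay': 'orangeyay'.

orangeyay


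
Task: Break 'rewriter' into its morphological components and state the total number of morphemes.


Step 1: Identify prefix: 're' (meaning: again)
Step 2: Identify root: 'write'
Step 3: Identify suffix(es): 'er'
Decomposition: re- (prefix: again) + write (root) + -er (suffix: one who)
Total morphemes: 3

3 morphemes (re- (prefix: again) + write (root) + -er (suffix: one who))


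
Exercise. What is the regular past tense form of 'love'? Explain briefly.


Apply rule: Add -d (word ends in -e). 'love' becomes 'loved'.

loved


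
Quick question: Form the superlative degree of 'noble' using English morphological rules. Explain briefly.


Apply superlative formation (ends in e: add -st): 'noble' -> 'noblest'.

noblest


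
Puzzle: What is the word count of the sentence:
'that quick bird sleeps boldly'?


Split into words: that | quick | bird | sleeps | boldly = 5 words.

5


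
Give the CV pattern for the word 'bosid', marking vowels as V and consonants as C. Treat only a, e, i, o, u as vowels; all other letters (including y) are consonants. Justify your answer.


Letter mapping: b = C, o = V, s = C, i = V, d = C.

CVCVC


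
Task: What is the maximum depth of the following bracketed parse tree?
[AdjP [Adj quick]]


Count bracket nesting levels:
'[' at pos 0: depth = 1
'[' at pos 6: depth = 2
Maximum depth reached: 2

2


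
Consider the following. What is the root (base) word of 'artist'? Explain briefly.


Remove suffix '-ist' from 'artist' to get root 'art'.

art


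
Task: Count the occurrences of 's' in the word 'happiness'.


Letter 's' in 'happiness': found at position(s) 8, 9 = 2 occurrence(s).

2


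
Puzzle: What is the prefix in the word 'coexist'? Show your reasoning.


The word 'coexist' = 'co' (prefix) + 'exist' (root). The prefix is 'co'.

co


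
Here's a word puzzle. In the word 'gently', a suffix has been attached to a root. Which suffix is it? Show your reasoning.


The word 'gently' = 'gentle' (root) + '-ly' (suffix). The suffix is '-ly'.

ly


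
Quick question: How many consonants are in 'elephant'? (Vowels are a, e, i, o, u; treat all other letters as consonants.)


Consonants in 'elephant': l, p, h, n, t = 5 consonants.

5


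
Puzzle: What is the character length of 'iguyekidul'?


Spell out 'iguyekidul' and number each letter: i(1), g(2), u(3), y(4), e(5), k(6), i(7), d(8), u(9), l(10). Total: 10 letters.

10


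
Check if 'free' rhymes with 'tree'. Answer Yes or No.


Rime (stressed vowel + following sounds) of 'free': -ee = /iː/
Rime of 'tree': -ee = /iː/
/iː/ and /iː/ are the same ending sound, so the words rhyme.

Yes


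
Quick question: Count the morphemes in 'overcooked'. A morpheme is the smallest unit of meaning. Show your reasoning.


Decomposition: over- (prefix) + cook (root) + -ed (suffix) = 3 morpheme(s)

3 morphemes


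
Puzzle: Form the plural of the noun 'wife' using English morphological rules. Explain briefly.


Apply rule: Change -fe to -ves. 'wife' becomes 'wives'.

wives


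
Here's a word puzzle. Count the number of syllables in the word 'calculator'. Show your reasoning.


Break 'calculator' into syllables: cal-cu-la-tor -> cal | cu | la | tor = 4 syllables

4 syllables


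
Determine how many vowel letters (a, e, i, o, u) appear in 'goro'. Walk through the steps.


Vowels in 'goro': o, o = 2 vowels.

2


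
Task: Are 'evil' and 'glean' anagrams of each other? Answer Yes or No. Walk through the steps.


Sorted letters of 'evil': 'eilv'
Sorted letters of 'glean': 'aegln'
They do not match.

No


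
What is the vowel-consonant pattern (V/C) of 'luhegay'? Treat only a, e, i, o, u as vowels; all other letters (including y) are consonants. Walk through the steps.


Letter mapping: l = C, u = V, h = C, e = V, g = C, a = V, y = C.

CVCVCVC


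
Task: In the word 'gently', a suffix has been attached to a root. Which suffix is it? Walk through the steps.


The word 'gently' = 'gentle' (root) + '-ly' (suffix). The suffix is '-ly'.

ly


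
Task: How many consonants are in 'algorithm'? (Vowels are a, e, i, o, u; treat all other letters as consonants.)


Consonants in 'algorithm': l, g, r, t, h, m = 6 consonants.

6


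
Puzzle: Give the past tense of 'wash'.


Apply rule: Add -ed. 'wash' becomes 'washed'.

washed


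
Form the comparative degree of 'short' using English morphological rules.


Apply comparative formation (add -er): 'short' -> 'shorter'.

shorter


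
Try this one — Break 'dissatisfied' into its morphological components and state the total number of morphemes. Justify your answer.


Step 1: Identify prefix: 'dis' (meaning: not/apart)
Step 2: Identify root: 'satisfy'
Step 3: Identify suffix(es): 'ed'
Decomposition: dis- (prefix: not/apart) + satisfy (root) + -ed (suffix: past)
Total morphemes: 3

3 morphemes (dis- (prefix: not/apart) + satisfy (root) + -ed (suffix: past))


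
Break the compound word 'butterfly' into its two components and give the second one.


Split 'butterfly' into 'butter' + 'fly'. The second part is 'fly'.

fly


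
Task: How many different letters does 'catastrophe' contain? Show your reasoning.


Unique letters in 'catastrophe': {a, c, e, h, o, p, r, s, t} = 9 distinct letters.

9


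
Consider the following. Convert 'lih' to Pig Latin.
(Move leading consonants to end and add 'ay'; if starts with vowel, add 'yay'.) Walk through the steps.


'lih': move consonant cluster 'l' to end and add 'ay': 'ihlay'.

ihlay


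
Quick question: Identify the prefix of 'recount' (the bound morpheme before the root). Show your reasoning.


The word 'recount' = 're' (prefix) + 'count' (root). The prefix is 're'.

re


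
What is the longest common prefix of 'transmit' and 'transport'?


Compare from the start: 5 characters match: 'trans'. Mismatch at position 6: 'm' vs 'p'.

trans


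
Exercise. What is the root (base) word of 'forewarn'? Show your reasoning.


Remove prefix 'fore' from 'forewarn' to get root 'warn'.

warn


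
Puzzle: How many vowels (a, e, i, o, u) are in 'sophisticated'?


Vowels in 'sophisticated': o, i, i, a, e = 5 vowels.

5


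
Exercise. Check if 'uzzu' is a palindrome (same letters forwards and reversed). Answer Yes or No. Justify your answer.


Forward: 'uzzu'
Reversed: 'uzzu'
They are identical.

Yes


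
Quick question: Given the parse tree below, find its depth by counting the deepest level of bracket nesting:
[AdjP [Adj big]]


Count bracket nesting levels:
'[' at pos 0: depth = 1
'[' at pos 6: depth = 2
Maximum depth reached: 2

2


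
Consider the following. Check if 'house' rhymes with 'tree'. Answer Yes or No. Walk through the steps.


Rime (stressed vowel + following sounds) of 'house': -ouse = /aʊs/
Rime of 'tree': -ee = /iː/
/aʊs/ and /iː/ are different ending sounds, so the words do not rhyme.

No


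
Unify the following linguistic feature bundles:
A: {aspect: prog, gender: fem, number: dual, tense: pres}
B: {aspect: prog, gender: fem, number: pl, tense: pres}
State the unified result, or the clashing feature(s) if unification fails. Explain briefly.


Compare features:
aspect: A=prog vs B=prog -> unified: prog
gender: A=fem vs B=fem -> unified: fem
number: A=dual vs B=pl -> CLASH
tense: A=pres vs B=pres -> unified: pres
Clash detected on feature 'number' (dual vs pl); unification fails.

CLASH on 'number' (dual vs pl)


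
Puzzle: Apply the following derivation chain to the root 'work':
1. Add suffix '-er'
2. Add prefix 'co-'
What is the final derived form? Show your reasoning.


Step 1: Add suffix '-er' to 'work' = 'worker'
Step 2: Add prefix 'co-' to 'worker' = 'coworker'

coworker


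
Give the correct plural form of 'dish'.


Apply rule: Add -es (sibilant/fricative ending). 'dish' becomes 'dishes'.

dishes


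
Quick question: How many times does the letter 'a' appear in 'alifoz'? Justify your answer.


Letter 'a' in 'alifoz': found at position(s) 1 = 1 occurrence(s).

1


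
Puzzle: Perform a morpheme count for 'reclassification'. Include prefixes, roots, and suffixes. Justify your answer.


Decomposition: re- (prefix) + class (root) + -ify (suffix) + -ation (suffix) = 4 morpheme(s)

4 morphemes


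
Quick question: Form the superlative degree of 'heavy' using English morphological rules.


Apply superlative formation (consonant + y: change y to i, add -est): 'heavy' -> 'heaviest'.

heaviest


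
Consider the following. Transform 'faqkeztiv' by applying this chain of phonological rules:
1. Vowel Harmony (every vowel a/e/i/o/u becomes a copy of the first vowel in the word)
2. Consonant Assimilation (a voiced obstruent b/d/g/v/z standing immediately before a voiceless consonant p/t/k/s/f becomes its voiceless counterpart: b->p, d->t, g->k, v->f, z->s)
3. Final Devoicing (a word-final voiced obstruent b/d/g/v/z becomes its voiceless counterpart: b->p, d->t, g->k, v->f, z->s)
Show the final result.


Starting form: 'faqkeztiv'
Rule 1: Vowel Harmony: all vowels become 'a' (matching first vowel). 'faqkeztiv' -> 'faqkaztav'
Rule 2: Consonant Assimilation: voiced obstruent before voiceless consonant becomes voiceless ('zt' -> 'st'). 'faqkaztav' -> 'faqkastav'
Rule 3: Final Devoicing: word-final voiced obstruent 'v' becomes voiceless 'f'. 'faqkastav' -> 'faqkastaf'
Final form: 'faqkastaf'

faqkastaf


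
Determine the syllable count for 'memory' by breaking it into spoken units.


Break 'memory' into syllables: mem-o-ry -> mem | o | ry = 3 syllables

3 syllables


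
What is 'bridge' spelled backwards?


Reverse 'bridge' character by character: 'egdirb'.

egdirb


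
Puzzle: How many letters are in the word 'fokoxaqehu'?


Spell out 'fokoxaqehu' and number each letter: f(1), o(2), k(3), o(4), x(5), a(6), q(7), e(8), h(9), u(10). Total: 10 letters.

10


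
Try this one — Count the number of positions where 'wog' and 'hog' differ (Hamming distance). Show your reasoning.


Alignment:
Position 1: 'w' vs 'h' = DIFFER
Position 2: 'o' vs 'o' = match
Position 3: 'g' vs 'g' = match
Total differences: 1

1


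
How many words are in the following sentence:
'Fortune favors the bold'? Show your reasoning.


Split into words: Fortune | favors | the | bold = 4 words.

4


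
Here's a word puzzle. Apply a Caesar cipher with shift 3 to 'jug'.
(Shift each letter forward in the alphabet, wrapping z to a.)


Shift each letter by 3: j -> m, u -> x, g -> j. Result: 'mxj'.

mxj


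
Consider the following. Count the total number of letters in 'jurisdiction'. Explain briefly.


Spell out 'jurisdiction' and number each letter: j(1), u(2), r(3), i(4), s(5), d(6), i(7), c(8), t(9), i(10), o(11), n(12). Total: 12 letters.

12


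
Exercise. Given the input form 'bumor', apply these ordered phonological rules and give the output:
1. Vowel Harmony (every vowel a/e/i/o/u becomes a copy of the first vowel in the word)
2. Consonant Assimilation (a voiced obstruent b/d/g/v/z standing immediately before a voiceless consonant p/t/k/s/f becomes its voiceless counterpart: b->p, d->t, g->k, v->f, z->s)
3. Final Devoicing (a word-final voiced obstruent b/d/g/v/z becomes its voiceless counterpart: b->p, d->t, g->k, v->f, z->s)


Starting form: 'bumor'
Rule 1: Vowel Harmony: all vowels become 'u' (matching first vowel). 'bumor' -> 'bumur'
Rule 2: Consonant Assimilation: no voiced obstruent (b/d/g/v/z) stands immediately before a voiceless consonant (p/t/k/s/f). No change.
Rule 3: Final Devoicing: final consonant 'r' is not one of the voiced obstruents b/d/g/v/z. No change.
Final form: 'bumur'

bumur


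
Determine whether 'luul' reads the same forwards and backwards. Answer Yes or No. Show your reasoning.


Forward: 'luul'
Reversed: 'luul'
They are identical.

Yes


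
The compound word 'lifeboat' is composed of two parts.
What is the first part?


Split 'lifeboat' into 'life' + 'boat'. The first part is 'life'.

life


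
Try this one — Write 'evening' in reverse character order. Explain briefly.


Reverse 'evening' character by character: 'gnineve'.

gnineve


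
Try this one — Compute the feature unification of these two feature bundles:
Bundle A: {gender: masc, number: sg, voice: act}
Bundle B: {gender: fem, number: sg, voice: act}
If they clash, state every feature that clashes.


Compare features:
gender: A=masc vs B=fem -> CLASH
number: A=sg vs B=sg -> unified: sg
voice: A=act vs B=act -> unified: act
Clash detected on feature 'gender' (masc vs fem); unification fails.

CLASH on 'gender' (masc vs fem)


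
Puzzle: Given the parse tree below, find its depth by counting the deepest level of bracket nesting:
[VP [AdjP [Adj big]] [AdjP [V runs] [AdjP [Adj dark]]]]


Count bracket nesting levels:
'[' at pos 0: depth = 1
'[' at pos 4: depth = 2
'[' at pos 10: depth = 3
'[' at pos 21: depth = 2
'[' at pos 27: depth = 3
'[' at pos 36: depth = 3
'[' at pos 42: depth = 4
Maximum depth reached: 4

4


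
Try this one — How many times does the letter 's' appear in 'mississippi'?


Letter 's' in 'mississippi': found at position(s) 3, 4, 6, 7 = 4 occurrence(s).

4


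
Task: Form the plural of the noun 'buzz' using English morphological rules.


Apply rule: Add -es (sibilant/fricative ending). 'buzz' becomes 'buzzes'.

buzzes


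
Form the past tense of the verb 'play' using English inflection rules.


Apply rule: Add -ed. 'play' becomes 'played'.

played


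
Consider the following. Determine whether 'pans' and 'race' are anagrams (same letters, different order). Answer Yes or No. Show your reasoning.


Sorted letters of 'pans': 'anps'
Sorted letters of 'race': 'acer'
They do not match.

No


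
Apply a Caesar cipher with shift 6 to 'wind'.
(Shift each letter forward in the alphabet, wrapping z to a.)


Shift each letter by 6: w -> c, i -> o, n -> t, d -> j. Result: 'cotj'.

cotj


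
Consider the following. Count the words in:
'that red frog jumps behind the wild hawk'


Split into words: that | red | frog | jumps | behind | the | wild | hawk = 8 words.

8


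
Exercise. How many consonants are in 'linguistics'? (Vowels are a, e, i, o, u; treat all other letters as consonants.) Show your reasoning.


Consonants in 'linguistics': l, n, g, s, t, c, s = 7 consonants.

7


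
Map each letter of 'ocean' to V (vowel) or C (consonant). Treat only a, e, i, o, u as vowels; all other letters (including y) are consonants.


Letter mapping: o = V, c = C, e = V, a = V, n = C.

VCVVC


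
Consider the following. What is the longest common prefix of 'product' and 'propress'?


Compare from the start: 3 characters match: 'pro'. Mismatch at position 4: 'd' vs 'p'.

pro


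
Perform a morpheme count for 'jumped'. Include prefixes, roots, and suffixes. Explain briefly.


Decomposition: jump (root) + -ed (suffix) = 2 morpheme(s)

2 morphemes


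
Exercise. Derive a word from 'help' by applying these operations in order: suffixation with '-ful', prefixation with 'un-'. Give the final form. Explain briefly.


Step 1: Add suffix '-ful' to 'help' = 'helpful'
Step 2: Add prefix 'un-' to 'helpful' = 'unhelpful'

unhelpful


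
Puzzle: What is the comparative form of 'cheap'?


Apply comparative formation (add -er): 'cheap' -> 'cheaper'.

cheaper


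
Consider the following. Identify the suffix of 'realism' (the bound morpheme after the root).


The word 'realism' = 'real' (root) + '-ism' (suffix). The suffix is '-ism'.

ism


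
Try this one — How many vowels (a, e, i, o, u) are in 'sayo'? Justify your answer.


Vowels in 'sayo': a, o = 2 vowels.

2


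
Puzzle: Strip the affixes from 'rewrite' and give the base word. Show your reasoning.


Remove prefix 're' from 'rewrite' to get root 'write'.

write


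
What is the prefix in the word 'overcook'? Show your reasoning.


The word 'overcook' = 'over' (prefix) + 'cook' (root). The prefix is 'over'.

over


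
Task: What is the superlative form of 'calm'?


Apply superlative formation (add -est): 'calm' -> 'calmest'.

calmest


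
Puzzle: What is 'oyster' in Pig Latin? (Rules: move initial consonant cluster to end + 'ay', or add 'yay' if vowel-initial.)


'oyster' starts with a vowel, so add 'yay': 'oysteryay'.

oysteryay


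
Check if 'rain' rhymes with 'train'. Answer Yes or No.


Rime (stressed vowel + following sounds) of 'rain': -ain = /eɪn/
Rime of 'train': -ain = /eɪn/
/eɪn/ and /eɪn/ are the same ending sound, so the words rhyme.

Yes


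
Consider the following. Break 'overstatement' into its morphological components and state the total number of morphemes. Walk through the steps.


Step 1: Identify prefix: 'over' (meaning: excessively)
Step 2: Identify root: 'state'
Step 3: Identify suffix(es): 'ment'
Decomposition: over- (prefix: excessively) + state (root) + -ment (suffix: action/result)
Total morphemes: 3

3 morphemes (over- (prefix: excessively) + state (root) + -ment (suffix: action/result))


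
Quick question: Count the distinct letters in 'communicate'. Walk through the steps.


Unique letters in 'communicate': {a, c, e, i, m, n, o, t, u} = 9 distinct letters.

9


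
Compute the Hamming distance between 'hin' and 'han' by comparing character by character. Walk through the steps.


Alignment:
Position 1: 'h' vs 'h' = match
Position 2: 'i' vs 'a' = DIFFER
Position 3: 'n' vs 'n' = match
Total differences: 1

1


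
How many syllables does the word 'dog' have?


Break 'dog' into syllables: dog -> dog = 1 syllable

1 syllable


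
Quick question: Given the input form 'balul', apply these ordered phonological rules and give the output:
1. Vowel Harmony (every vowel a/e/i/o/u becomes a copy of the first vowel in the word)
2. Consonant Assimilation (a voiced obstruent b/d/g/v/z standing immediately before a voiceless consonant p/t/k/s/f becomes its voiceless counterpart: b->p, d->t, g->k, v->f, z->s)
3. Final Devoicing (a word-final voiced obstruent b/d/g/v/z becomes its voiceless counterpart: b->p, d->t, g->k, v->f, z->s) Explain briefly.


Starting form: 'balul'
Rule 1: Vowel Harmony: all vowels become 'a' (matching first vowel). 'balul' -> 'balal'
Rule 2: Consonant Assimilation: no voiced obstruent (b/d/g/v/z) stands immediately before a voiceless consonant (p/t/k/s/f). No change.
Rule 3: Final Devoicing: final consonant 'l' is not one of the voiced obstruents b/d/g/v/z. No change.
Final form: 'balal'

balal


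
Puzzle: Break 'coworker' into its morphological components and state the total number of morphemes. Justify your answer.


Step 1: Identify prefix: 'co' (meaning: together)
Step 2: Identify root: 'work'
Step 3: Identify suffix(es): 'er'
Decomposition: co- (prefix: together) + work (root) + -er (suffix: one who)
Total morphemes: 3

3 morphemes (co- (prefix: together) + work (root) + -er (suffix: one who))


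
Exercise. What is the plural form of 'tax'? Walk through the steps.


Apply rule: Add -es (sibilant/fricative ending). 'tax' becomes 'taxes'.

taxes


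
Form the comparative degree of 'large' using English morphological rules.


Apply comparative formation (ends in e: add -r): 'large' -> 'larger'.

larger


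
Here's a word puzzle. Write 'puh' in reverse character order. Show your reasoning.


Reverse 'puh' character by character: 'hup'.

hup


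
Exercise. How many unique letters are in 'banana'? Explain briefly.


Unique letters in 'banana': {a, b, n} = 3 distinct letters.

3


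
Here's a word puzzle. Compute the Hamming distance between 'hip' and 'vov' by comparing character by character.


Alignment:
Position 1: 'h' vs 'v' = DIFFER
Position 2: 'i' vs 'o' = DIFFER
Position 3: 'p' vs 'v' = DIFFER
Total differences: 3

3


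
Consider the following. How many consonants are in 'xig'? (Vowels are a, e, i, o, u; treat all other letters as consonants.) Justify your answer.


Consonants in 'xig': x, g = 2 consonants.

2


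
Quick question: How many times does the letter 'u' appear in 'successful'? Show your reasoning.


Letter 'u' in 'successful': found at position(s) 2, 9 = 2 occurrence(s).

2


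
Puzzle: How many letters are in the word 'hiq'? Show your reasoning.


Spell out 'hiq' and number each letter: h(1), i(2), q(3). Total: 3 letters.

3


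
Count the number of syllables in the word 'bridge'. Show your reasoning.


Break 'bridge' into syllables: bridge -> bridge = 1 syllable

1 syllable


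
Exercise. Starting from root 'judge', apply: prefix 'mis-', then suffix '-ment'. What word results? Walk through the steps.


Step 1: Add prefix 'mis-' to 'judge' = 'misjudge'
Step 2: Add suffix '-ment' to 'misjudge' = 'misjudgment'

misjudgment


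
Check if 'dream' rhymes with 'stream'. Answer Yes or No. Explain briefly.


Rime (stressed vowel + following sounds) of 'dream': -eam = /iːm/
Rime of 'stream': -eam = /iːm/
/iːm/ and /iːm/ are the same ending sound, so the words rhyme.

Yes


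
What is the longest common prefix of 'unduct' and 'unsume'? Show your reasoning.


Compare from the start: 2 characters match: 'un'. Mismatch at position 3: 'd' vs 's'.

un


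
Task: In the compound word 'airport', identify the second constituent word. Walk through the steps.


Split 'airport' into 'air' + 'port'. The second part is 'port'.

port


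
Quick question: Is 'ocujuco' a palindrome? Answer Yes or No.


Forward: 'ocujuco'
Reversed: 'ocujuco'
They are identical.

Yes


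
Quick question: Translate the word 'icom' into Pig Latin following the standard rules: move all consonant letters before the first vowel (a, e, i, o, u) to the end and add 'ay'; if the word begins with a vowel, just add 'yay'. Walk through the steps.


'icom' starts with a vowel, so add 'yay': 'icomyay'.

icomyay


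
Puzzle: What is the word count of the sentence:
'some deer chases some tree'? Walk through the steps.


Split into words: some | deer | chases | some | tree = 5 words.

5


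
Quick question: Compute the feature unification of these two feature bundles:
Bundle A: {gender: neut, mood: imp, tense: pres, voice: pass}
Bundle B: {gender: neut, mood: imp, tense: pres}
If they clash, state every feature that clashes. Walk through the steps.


Compare features:
gender: A=neut vs B=neut -> unified: neut
mood: A=imp vs B=imp -> unified: imp
tense: A=pres vs B=pres -> unified: pres
voice: A=pass vs B=_ -> unified: pass
No clashes found.

Unified: {gender: neut, mood: imp, tense: pres, voice: pass}


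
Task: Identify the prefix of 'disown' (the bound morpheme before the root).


The word 'disown' = 'dis' (prefix) + 'own' (root). The prefix is 'dis'.

dis


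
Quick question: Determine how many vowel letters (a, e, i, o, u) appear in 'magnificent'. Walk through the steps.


Vowels in 'magnificent': a, i, i, e = 4 vowels.

4


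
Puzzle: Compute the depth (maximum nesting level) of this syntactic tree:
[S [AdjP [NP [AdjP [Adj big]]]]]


Count bracket nesting levels:
'[' at pos 0: depth = 1
'[' at pos 3: depth = 2
'[' at pos 9: depth = 3
'[' at pos 13: depth = 4
'[' at pos 19: depth = 5
Maximum depth reached: 5

5


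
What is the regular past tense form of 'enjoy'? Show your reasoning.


Apply rule: Add -ed. 'enjoy' becomes 'enjoyed'.

enjoyed


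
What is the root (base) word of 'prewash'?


Remove prefix 'pre' from 'prewash' to get root 'wash'.

wash


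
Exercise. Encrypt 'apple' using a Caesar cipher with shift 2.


Shift each letter by 2: a -> c, p -> r, p -> r, l -> n, e -> g. Result: 'crrng'.

crrng


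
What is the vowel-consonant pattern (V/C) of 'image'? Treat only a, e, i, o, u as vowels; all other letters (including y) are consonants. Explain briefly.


Letter mapping: i = V, m = C, a = V, g = C, e = V.

VCVCV


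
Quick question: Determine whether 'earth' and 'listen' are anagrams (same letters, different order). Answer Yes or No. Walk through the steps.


Sorted letters of 'earth': 'aehrt'
Sorted letters of 'listen': 'eilnst'
They do not match.

No


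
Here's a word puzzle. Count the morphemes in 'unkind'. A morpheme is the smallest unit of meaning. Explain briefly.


Decomposition: un- (prefix) + kind (root) = 2 morpheme(s)

2 morphemes


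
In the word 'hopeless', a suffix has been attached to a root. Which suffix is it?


The word 'hopeless' = 'hope' (root) + '-less' (suffix). The suffix is '-less'.

less


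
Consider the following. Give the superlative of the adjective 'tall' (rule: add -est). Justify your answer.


Apply superlative formation (add -est): 'tall' -> 'tallest'.

tallest


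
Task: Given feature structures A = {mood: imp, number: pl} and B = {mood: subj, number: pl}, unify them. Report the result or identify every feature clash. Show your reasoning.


Compare features:
mood: A=imp vs B=subj -> CLASH
number: A=pl vs B=pl -> unified: pl
Clash detected on feature 'mood' (imp vs subj); unification fails.

CLASH on 'mood' (imp vs subj)


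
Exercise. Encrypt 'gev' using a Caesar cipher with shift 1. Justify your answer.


Shift each letter by 1: g -> h, e -> f, v -> w. Result: 'hfw'.

hfw


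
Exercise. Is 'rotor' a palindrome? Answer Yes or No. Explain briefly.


Forward: 'rotor'
Reversed: 'rotor'
They are identical.

Yes


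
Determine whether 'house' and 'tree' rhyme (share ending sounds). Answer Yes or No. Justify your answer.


Rime (stressed vowel + following sounds) of 'house': -ouse = /aʊs/
Rime of 'tree': -ee = /iː/
/aʊs/ and /iː/ are different ending sounds, so the words do not rhyme.

No


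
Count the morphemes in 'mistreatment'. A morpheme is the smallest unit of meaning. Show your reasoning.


Decomposition: mis- (prefix) + treat (root) + -ment (suffix) = 3 morpheme(s)

3 morphemes


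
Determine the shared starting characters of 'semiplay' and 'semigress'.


Compare from the start: 4 characters match: 'semi'. Mismatch at position 5: 'p' vs 'g'.

semi


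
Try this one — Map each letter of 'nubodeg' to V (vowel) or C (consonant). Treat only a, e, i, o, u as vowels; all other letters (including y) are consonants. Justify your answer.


Letter mapping: n = C, u = V, b = C, o = V, d = C, e = V, g = C.

CVCVCVC


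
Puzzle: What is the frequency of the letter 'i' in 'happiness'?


Letter 'i' in 'happiness': found at position(s) 5 = 1 occurrence(s).

1


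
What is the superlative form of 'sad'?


Apply superlative formation (double final consonant, add -est): 'sad' -> 'saddest'.

saddest


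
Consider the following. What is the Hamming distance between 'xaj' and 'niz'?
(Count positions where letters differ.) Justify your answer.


Alignment:
Position 1: 'x' vs 'n' = DIFFER
Position 2: 'a' vs 'i' = DIFFER
Position 3: 'j' vs 'z' = DIFFER
Total differences: 3

3


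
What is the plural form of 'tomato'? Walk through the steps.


Apply rule: Add -es (consonant + o). 'tomato' becomes 'tomatoes'.

tomatoes


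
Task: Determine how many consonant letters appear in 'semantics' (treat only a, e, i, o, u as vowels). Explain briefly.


Consonants in 'semantics': s, m, n, t, c, s = 6 consonants.

6


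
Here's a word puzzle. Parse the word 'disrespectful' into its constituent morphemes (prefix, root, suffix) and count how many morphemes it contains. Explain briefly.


Step 1: Identify prefix: 'dis' (meaning: not/apart)
Step 2: Identify root: 'respect'
Step 3: Identify suffix(es): 'ful'
Decomposition: dis- (prefix: not/apart) + respect (root) + -ful (suffix: full of)
Total morphemes: 3

3 morphemes (dis- (prefix: not/apart) + respect (root) + -ful (suffix: full of))


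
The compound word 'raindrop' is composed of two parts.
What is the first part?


Split 'raindrop' into 'rain' + 'drop'. The first part is 'rain'.

rain


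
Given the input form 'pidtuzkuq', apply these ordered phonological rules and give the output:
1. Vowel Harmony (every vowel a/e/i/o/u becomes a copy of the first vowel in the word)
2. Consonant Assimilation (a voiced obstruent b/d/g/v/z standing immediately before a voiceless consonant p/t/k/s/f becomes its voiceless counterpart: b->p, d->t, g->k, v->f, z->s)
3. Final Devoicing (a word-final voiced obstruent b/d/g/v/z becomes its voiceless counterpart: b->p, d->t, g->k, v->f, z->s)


Starting form: 'pidtuzkuq'
Rule 1: Vowel Harmony: all vowels become 'i' (matching first vowel). 'pidtuzkuq' -> 'pidtizkiq'
Rule 2: Consonant Assimilation: voiced obstruent before voiceless consonant becomes voiceless ('dt' -> 'tt', 'zk' -> 'sk'). 'pidtizkiq' -> 'pittiskiq'
Rule 3: Final Devoicing: final consonant 'q' is not one of the voiced obstruents b/d/g/v/z. No change.
Final form: 'pittiskiq'

pittiskiq


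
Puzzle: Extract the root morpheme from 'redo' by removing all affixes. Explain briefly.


Remove prefix 're' from 'redo' to get root 'do'.

do


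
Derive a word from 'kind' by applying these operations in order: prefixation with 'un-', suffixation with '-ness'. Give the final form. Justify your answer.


Step 1: Add prefix 'un-' to 'kind' = 'unkind'
Step 2: Add suffix '-ness' to 'unkind' = 'unkindness'

unkindness


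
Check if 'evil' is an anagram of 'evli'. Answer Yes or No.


Sorted letters of 'evil': 'eilv'
Sorted letters of 'evli': 'eilv'
They match.

Yes


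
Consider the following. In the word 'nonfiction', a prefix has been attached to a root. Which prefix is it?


The word 'nonfiction' = 'non' (prefix) + 'fiction' (root). The prefix is 'non'.

non


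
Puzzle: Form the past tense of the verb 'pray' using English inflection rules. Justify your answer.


Apply rule: Add -ed. 'pray' becomes 'prayed'.

prayed


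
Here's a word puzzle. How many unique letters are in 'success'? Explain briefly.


Unique letters in 'success': {c, e, s, u} = 4 distinct letters.

4


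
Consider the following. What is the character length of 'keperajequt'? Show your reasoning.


Spell out 'keperajequt' and number each letter: k(1), e(2), p(3), e(4), r(5), a(6), j(7), e(8), q(9), u(10), t(11). Total: 11 letters.

11


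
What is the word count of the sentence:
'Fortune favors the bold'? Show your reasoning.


Split into words: Fortune | favors | the | bold = 4 words.

4


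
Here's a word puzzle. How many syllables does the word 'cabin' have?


Break 'cabin' into syllables: cab-in -> cab | in = 2 syllables

2 syllables


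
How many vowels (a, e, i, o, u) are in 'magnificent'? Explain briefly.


Vowels in 'magnificent': a, i, i, e = 4 vowels.

4


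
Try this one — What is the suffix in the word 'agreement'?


The word 'agreement' = 'agree' (root) + '-ment' (suffix). The suffix is '-ment'.

ment


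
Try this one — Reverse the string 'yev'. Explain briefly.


Reverse 'yev' character by character: 'vey'.

vey


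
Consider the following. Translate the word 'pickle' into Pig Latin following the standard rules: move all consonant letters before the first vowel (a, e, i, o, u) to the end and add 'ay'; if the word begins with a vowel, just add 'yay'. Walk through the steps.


'pickle': move consonant cluster 'p' to end and add 'ay': 'icklepay'.

icklepay


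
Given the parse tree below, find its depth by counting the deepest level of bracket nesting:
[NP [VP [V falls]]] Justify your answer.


Count bracket nesting levels:
'[' at pos 0: depth = 1
'[' at pos 4: depth = 2
'[' at pos 8: depth = 3
Maximum depth reached: 3

3


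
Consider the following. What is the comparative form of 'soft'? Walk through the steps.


Apply comparative formation (add -er): 'soft' -> 'softer'.

softer
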